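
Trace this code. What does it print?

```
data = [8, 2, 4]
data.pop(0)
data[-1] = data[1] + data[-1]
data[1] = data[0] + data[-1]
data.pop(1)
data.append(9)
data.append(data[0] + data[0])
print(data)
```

[2, 9, 4]

pop(0) removes 8 → [2, 4]
data[-1] = data[1]+data[-1] = 4+4 = 8 → [2, 8]
data[1] = data[0]+data[-1] = 2+8 = 10 → [2, 10]
pop(1) removes 10 → [2]
append 9 → [2, 9]
append data[0]+data[0] = 2+2 = 4 → [2, 9, 4]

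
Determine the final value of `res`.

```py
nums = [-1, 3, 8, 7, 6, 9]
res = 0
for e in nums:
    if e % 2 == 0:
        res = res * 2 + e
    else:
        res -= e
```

e=-1: not even, res = 0-(-1) = 1
e=3: not even, res = 1-3 = -2
e=8: even, res = (-2)*2+8 = 4
e=7: not even, res = 4-7 = -3
e=6: even, res = (-3)*2+6 = 0
e=9: not even, res = 0-9 = -9

-9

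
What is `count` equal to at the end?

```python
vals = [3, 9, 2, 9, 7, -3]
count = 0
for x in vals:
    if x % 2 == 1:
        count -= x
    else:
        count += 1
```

x=3: odd, count = 0-3 = -3
x=9: odd, count = (-3)-9 = -12
x=2: not odd, count = (-12)+1 = -11
x=9: odd, count = (-11)-9 = -20
x=7: odd, count = (-20)-7 = -27
x=-3: odd, count = (-27)-(-3) = -24

-24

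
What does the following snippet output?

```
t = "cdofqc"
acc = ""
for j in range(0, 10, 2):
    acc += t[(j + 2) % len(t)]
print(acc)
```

j=0: add t[2]='o' → 'o'
j=2: add t[4]='q' → 'oq'
j=4: add t[0]='c' → 'oqc'
j=6: add t[2]='o' → 'oqco'
j=8: add t[4]='q' → 'oqcoq'

oqcoq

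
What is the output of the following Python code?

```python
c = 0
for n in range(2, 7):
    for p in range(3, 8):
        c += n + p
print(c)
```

n=2,p=3: c = 0+5 = 5
n=2,p=4: c = 5+6 = 11
n=2,p=5: c = 11+7 = 18
n=2,p=6: c = 18+8 = 26
n=2,p=7: c = 26+9 = 35
n=3,p=3: c = 35+6 = 41
n=3,p=4: c = 41+7 = 48
n=3,p=5: c = 48+8 = 56
n=3,p=6: c = 56+9 = 65
n=3,p=7: c = 65+10 = 75
n=4,p=3: c = 75+7 = 82
n=4,p=4: c = 82+8 = 90
n=4,p=5: c = 90+9 = 99
n=4,p=6: c = 99+10 = 109
n=4,p=7: c = 109+11 = 120
n=5,p=3: c = 120+8 = 128
n=5,p=4: c = 128+9 = 137
n=5,p=5: c = 137+10 = 147
n=5,p=6: c = 147+11 = 158
n=5,p=7: c = 158+12 = 170
n=6,p=3: c = 170+9 = 179
n=6,p=4: c = 179+10 = 189
n=6,p=5: c = 189+11 = 200
n=6,p=6: c = 200+12 = 212
n=6,p=7: c = 212+13 = 225

225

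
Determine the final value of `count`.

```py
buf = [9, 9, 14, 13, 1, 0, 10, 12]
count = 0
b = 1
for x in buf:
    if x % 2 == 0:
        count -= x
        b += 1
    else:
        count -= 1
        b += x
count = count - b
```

x=9: not even, count = 0-1 = -1; b=10
x=9: not even, count = (-1)-1 = -2; b=19
x=14: even, count = (-2)-14 = -16; b=20
x=13: not even, count = (-16)-1 = -17; b=33
x=1: not even, count = (-17)-1 = -18; b=34
x=0: even, count = (-18)-0 = -18; b=35
x=10: even, count = (-18)-10 = -28; b=36
x=12: even, count = (-28)-12 = -40; b=37
count-b = (-40)-37 = -77

-77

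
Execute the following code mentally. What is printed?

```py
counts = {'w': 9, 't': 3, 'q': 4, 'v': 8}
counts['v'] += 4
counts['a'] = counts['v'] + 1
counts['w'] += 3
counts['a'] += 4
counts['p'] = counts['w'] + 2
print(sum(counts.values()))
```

62

counts['v'] = 8+4 = 12 → {'w': 9, 't': 3, 'q': 4, 'v': 12}
counts['a'] = counts['v']+1 = 13 → {'w': 9, 't': 3, 'q': 4, 'v': 12, 'a': 13}
counts['w'] = 9+3 = 12 → {'w': 12, 't': 3, 'q': 4, 'v': 12, 'a': 13}
counts['a'] = 13+4 = 17 → {'w': 12, 't': 3, 'q': 4, 'v': 12, 'a': 17}
counts['p'] = counts['w']+2 = 14 → {'w': 12, 't': 3, 'q': 4, 'v': 12, 'a': 17, 'p': 14}
sum of values = 62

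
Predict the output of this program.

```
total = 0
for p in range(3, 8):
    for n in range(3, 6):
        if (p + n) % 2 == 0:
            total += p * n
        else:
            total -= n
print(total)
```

p=3,n=3: even sum, total = 0+9 = 9
p=3,n=4: odd sum, total = 9-4 = 5
p=3,n=5: even sum, total = 5+15 = 20
p=4,n=3: odd sum, total = 20-3 = 17
p=4,n=4: even sum, total = 17+16 = 33
p=4,n=5: odd sum, total = 33-5 = 28
p=5,n=3: even sum, total = 28+15 = 43
p=5,n=4: odd sum, total = 43-4 = 39
p=5,n=5: even sum, total = 39+25 = 64
p=6,n=3: odd sum, total = 64-3 = 61
p=6,n=4: even sum, total = 61+24 = 85
p=6,n=5: odd sum, total = 85-5 = 80
p=7,n=3: even sum, total = 80+21 = 101
p=7,n=4: odd sum, total = 101-4 = 97
p=7,n=5: even sum, total = 97+35 = 132

132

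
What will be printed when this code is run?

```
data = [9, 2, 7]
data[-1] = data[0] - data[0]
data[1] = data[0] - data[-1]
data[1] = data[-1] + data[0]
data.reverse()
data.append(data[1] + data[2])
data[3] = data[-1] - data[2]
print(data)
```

[0, 9, 9, 9]

data[-1] = data[0]-data[0] = 9-9 = 0 → [9, 2, 0]
data[1] = data[0]-data[-1] = 9-0 = 9 → [9, 9, 0]
data[1] = data[-1]+data[0] = 0+9 = 9 → [9, 9, 0]
reverse → [0, 9, 9]
append data[1]+data[2] = 9+9 = 18 → [0, 9, 9, 18]
data[3] = data[-1]-data[2] = 18-9 = 9 → [0, 9, 9, 9]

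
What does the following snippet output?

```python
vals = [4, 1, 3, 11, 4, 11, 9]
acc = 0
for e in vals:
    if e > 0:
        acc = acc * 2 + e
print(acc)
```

471

e=4: >0, acc = 0*2+4 = 4
e=1: >0, acc = 4*2+1 = 9
e=3: >0, acc = 9*2+3 = 21
e=11: >0, acc = 21*2+11 = 53
e=4: >0, acc = 53*2+4 = 110
e=11: >0, acc = 110*2+11 = 231
e=9: >0, acc = 231*2+9 = 471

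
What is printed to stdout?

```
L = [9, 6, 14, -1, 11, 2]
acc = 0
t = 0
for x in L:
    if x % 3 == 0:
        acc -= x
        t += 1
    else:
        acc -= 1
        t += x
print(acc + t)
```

x=9: %3==0, acc = 0-9 = -9; t=1
x=6: %3==0, acc = (-9)-6 = -15; t=2
x=14: not %3==0, acc = (-15)-1 = -16; t=16
x=-1: not %3==0, acc = (-16)-1 = -17; t=15
x=11: not %3==0, acc = (-17)-1 = -18; t=26
x=2: not %3==0, acc = (-18)-1 = -19; t=28
acc+t = (-19)+28 = 9

9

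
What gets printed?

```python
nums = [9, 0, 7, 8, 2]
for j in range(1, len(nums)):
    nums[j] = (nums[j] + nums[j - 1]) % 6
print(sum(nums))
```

18

j=1: nums[1] = (0+9)%6 = 3 → [9, 3, 7, 8, 2]
j=2: nums[2] = (7+3)%6 = 4 → [9, 3, 4, 8, 2]
j=3: nums[3] = (8+4)%6 = 0 → [9, 3, 4, 0, 2]
j=4: nums[4] = (2+0)%6 = 2 → [9, 3, 4, 0, 2]
sum = 18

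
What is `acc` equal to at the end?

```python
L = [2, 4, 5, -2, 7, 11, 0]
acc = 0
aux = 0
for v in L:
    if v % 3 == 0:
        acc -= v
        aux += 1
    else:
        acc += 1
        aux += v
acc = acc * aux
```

v=2: not %3==0, acc = 0+1 = 1; aux=2
v=4: not %3==0, acc = 1+1 = 2; aux=6
v=5: not %3==0, acc = 2+1 = 3; aux=11
v=-2: not %3==0, acc = 3+1 = 4; aux=9
v=7: not %3==0, acc = 4+1 = 5; aux=16
v=11: not %3==0, acc = 5+1 = 6; aux=27
v=0: %3==0, acc = 6-0 = 6; aux=28
acc*aux = 6*28 = 168

168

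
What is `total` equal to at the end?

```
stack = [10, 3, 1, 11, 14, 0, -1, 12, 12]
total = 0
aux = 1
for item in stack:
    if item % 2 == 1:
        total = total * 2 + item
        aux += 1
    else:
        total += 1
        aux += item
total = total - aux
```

18

item=10: not odd, total = 0+1 = 1; aux=11
item=3: odd, total = 1*2+3 = 5; aux=12
item=1: odd, total = 5*2+1 = 11; aux=13
item=11: odd, total = 11*2+11 = 33; aux=14
item=14: not odd, total = 33+1 = 34; aux=28
item=0: not odd, total = 34+1 = 35; aux=28
item=-1: odd, total = 35*2+(-1) = 69; aux=29
item=12: not odd, total = 69+1 = 70; aux=41
item=12: not odd, total = 70+1 = 71; aux=53
total-aux = 71-53 = 18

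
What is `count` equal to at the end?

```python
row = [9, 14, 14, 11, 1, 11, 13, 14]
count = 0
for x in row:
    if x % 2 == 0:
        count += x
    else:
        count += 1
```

47

x=9: not even, count = 0+1 = 1
x=14: even, count = 1+14 = 15
x=14: even, count = 15+14 = 29
x=11: not even, count = 29+1 = 30
x=1: not even, count = 30+1 = 31
x=11: not even, count = 31+1 = 32
x=13: not even, count = 32+1 = 33
x=14: even, count = 33+14 = 47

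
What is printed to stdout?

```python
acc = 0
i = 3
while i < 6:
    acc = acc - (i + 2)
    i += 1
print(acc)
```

i=3: acc = 0-5 = -5
i=4: acc = (-5)-6 = -11
i=5: acc = (-11)-7 = -18

-18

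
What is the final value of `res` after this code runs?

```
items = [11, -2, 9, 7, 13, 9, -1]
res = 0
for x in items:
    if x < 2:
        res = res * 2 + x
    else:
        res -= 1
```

x=11: not <2, res = 0-1 = -1
x=-2: <2, res = (-1)*2+(-2) = -4
x=9: not <2, res = (-4)-1 = -5
x=7: not <2, res = (-5)-1 = -6
x=13: not <2, res = (-6)-1 = -7
x=9: not <2, res = (-7)-1 = -8
x=-1: <2, res = (-8)*2+(-1) = -17

-17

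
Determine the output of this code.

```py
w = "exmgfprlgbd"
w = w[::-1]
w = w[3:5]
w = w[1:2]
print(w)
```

r

reverse → 'dbglrpfgmxe'
slice [3:5] → 'lr'
slice [1:2] → 'r'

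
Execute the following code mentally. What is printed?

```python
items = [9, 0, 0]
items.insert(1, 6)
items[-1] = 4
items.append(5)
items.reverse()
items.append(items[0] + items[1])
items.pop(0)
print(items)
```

insert 6 at 1 → [9, 6, 0, 0]
items[-1] = 4 → [9, 6, 0, 4]
append 5 → [9, 6, 0, 4, 5]
reverse → [5, 4, 0, 6, 9]
append items[0]+items[1] = 5+4 = 9 → [5, 4, 0, 6, 9, 9]
pop(0) removes 5 → [4, 0, 6, 9, 9]

[4, 0, 6, 9, 9]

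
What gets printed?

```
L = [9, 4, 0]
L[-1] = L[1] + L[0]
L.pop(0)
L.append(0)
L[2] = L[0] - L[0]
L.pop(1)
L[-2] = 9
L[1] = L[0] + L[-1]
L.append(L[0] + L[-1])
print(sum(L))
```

36

L[-1] = L[1]+L[0] = 4+9 = 13 → [9, 4, 13]
pop(0) removes 9 → [4, 13]
append 0 → [4, 13, 0]
L[2] = L[0]-L[0] = 4-4 = 0 → [4, 13, 0]
pop(1) removes 13 → [4, 0]
L[-2] = 9 → [9, 0]
L[1] = L[0]+L[-1] = 9+0 = 9 → [9, 9]
append L[0]+L[-1] = 9+9 = 18 → [9, 9, 18]
sum = 36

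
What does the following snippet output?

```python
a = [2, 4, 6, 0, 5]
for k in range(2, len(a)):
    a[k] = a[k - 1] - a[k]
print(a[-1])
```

-7

k=2: a[2] = 4-6 = -2 → [2, 4, -2, 0, 5]
k=3: a[3] = (-2)-0 = -2 → [2, 4, -2, -2, 5]
k=4: a[4] = (-2)-5 = -7 → [2, 4, -2, -2, -7]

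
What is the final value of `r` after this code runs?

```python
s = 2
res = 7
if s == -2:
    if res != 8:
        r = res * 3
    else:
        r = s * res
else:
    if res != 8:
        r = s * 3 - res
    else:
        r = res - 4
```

s=2, res=7
s == -2 is False; res != 8 is True
→ r = s * 3 - res = -1

-1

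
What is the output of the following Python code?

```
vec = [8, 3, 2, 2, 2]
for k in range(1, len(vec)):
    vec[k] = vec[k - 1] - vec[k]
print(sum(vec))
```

k=1: vec[1] = 8-3 = 5 → [8, 5, 2, 2, 2]
k=2: vec[2] = 5-2 = 3 → [8, 5, 3, 2, 2]
k=3: vec[3] = 3-2 = 1 → [8, 5, 3, 1, 2]
k=4: vec[4] = 1-2 = -1 → [8, 5, 3, 1, -1]
sum = 16

16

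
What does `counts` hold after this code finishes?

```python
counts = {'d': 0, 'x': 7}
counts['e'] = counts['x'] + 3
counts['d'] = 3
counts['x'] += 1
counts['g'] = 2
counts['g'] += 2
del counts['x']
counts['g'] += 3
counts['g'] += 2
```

counts['e'] = counts['x']+3 = 10 → {'d': 0, 'x': 7, 'e': 10}
counts['d'] = 3 → {'d': 3, 'x': 7, 'e': 10}
counts['x'] = 7+1 = 8 → {'d': 3, 'x': 8, 'e': 10}
counts['g'] = 2 → {'d': 3, 'x': 8, 'e': 10, 'g': 2}
counts['g'] = 2+2 = 4 → {'d': 3, 'x': 8, 'e': 10, 'g': 4}
del 'x' → {'d': 3, 'e': 10, 'g': 4}
counts['g'] = 4+3 = 7 → {'d': 3, 'e': 10, 'g': 7}
counts['g'] = 7+2 = 9 → {'d': 3, 'e': 10, 'g': 9}

{'d': 3, 'e': 10, 'g': 9}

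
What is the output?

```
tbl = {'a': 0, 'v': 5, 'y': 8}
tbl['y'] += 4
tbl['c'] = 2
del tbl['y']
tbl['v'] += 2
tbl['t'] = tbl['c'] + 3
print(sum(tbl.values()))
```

tbl['y'] = 8+4 = 12 → {'a': 0, 'v': 5, 'y': 12}
tbl['c'] = 2 → {'a': 0, 'v': 5, 'y': 12, 'c': 2}
del 'y' → {'a': 0, 'v': 5, 'c': 2}
tbl['v'] = 5+2 = 7 → {'a': 0, 'v': 7, 'c': 2}
tbl['t'] = tbl['c']+3 = 5 → {'a': 0, 'v': 7, 'c': 2, 't': 5}
sum of values = 14

14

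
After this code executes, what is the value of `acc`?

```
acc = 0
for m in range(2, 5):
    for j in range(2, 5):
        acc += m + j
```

m=2,j=2: acc = 0+4 = 4
m=2,j=3: acc = 4+5 = 9
m=2,j=4: acc = 9+6 = 15
m=3,j=2: acc = 15+5 = 20
m=3,j=3: acc = 20+6 = 26
m=3,j=4: acc = 26+7 = 33
m=4,j=2: acc = 33+6 = 39
m=4,j=3: acc = 39+7 = 46
m=4,j=4: acc = 46+8 = 54

54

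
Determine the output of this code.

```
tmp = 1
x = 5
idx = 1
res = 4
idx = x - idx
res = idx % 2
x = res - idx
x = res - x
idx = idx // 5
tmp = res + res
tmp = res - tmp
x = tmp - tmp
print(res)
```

idx = 5-1 = 4
res = 4%2 = 0
x = 0-4 = -4
x = 0-(-4) = 4
idx = 4//5 = 0
tmp = 0+0 = 0
tmp = 0-0 = 0
x = 0-0 = 0

0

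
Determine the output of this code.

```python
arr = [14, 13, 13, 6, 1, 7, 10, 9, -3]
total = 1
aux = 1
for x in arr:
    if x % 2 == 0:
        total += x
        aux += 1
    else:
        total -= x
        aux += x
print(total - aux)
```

x=14: even, total = 1+14 = 15; aux=2
x=13: not even, total = 15-13 = 2; aux=15
x=13: not even, total = 2-13 = -11; aux=28
x=6: even, total = (-11)+6 = -5; aux=29
x=1: not even, total = (-5)-1 = -6; aux=30
x=7: not even, total = (-6)-7 = -13; aux=37
x=10: even, total = (-13)+10 = -3; aux=38
x=9: not even, total = (-3)-9 = -12; aux=47
x=-3: not even, total = (-12)-(-3) = -9; aux=44
total-aux = (-9)-44 = -53

-53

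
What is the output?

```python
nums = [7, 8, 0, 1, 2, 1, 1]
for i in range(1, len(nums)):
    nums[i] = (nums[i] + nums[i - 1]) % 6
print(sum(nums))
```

20

i=1: nums[1] = (8+7)%6 = 3 → [7, 3, 0, 1, 2, 1, 1]
i=2: nums[2] = (0+3)%6 = 3 → [7, 3, 3, 1, 2, 1, 1]
i=3: nums[3] = (1+3)%6 = 4 → [7, 3, 3, 4, 2, 1, 1]
i=4: nums[4] = (2+4)%6 = 0 → [7, 3, 3, 4, 0, 1, 1]
i=5: nums[5] = (1+0)%6 = 1 → [7, 3, 3, 4, 0, 1, 1]
i=6: nums[6] = (1+1)%6 = 2 → [7, 3, 3, 4, 0, 1, 2]
sum = 20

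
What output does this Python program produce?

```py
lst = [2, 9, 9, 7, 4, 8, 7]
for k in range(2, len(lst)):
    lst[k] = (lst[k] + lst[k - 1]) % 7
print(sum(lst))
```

k=2: lst[2] = (9+9)%7 = 4 → [2, 9, 4, 7, 4, 8, 7]
k=3: lst[3] = (7+4)%7 = 4 → [2, 9, 4, 4, 4, 8, 7]
k=4: lst[4] = (4+4)%7 = 1 → [2, 9, 4, 4, 1, 8, 7]
k=5: lst[5] = (8+1)%7 = 2 → [2, 9, 4, 4, 1, 2, 7]
k=6: lst[6] = (7+2)%7 = 2 → [2, 9, 4, 4, 1, 2, 2]
sum = 24

24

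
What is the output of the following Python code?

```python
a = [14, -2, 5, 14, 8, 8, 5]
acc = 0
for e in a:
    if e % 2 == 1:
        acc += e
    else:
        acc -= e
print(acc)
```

e=14: not odd, acc = 0-14 = -14
e=-2: not odd, acc = (-14)-(-2) = -12
e=5: odd, acc = (-12)+5 = -7
e=14: not odd, acc = (-7)-14 = -21
e=8: not odd, acc = (-21)-8 = -29
e=8: not odd, acc = (-29)-8 = -37
e=5: odd, acc = (-37)+5 = -32

-32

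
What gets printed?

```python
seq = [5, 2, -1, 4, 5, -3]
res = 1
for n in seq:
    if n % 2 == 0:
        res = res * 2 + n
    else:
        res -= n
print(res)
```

-8

n=5: not even, res = 1-5 = -4
n=2: even, res = (-4)*2+2 = -6
n=-1: not even, res = (-6)-(-1) = -5
n=4: even, res = (-5)*2+4 = -6
n=5: not even, res = (-6)-5 = -11
n=-3: not even, res = (-11)-(-3) = -8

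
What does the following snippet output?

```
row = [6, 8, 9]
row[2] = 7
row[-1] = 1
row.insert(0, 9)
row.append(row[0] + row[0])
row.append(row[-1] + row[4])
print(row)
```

[9, 6, 8, 1, 18, 36]

row[2] = 7 → [6, 8, 7]
row[-1] = 1 → [6, 8, 1]
insert 9 at 0 → [9, 6, 8, 1]
append row[0]+row[0] = 9+9 = 18 → [9, 6, 8, 1, 18]
append row[-1]+row[4] = 18+18 = 36 → [9, 6, 8, 1, 18, 36]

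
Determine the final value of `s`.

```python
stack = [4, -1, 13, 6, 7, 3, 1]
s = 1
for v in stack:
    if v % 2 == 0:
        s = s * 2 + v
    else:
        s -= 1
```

v=4: even, s = 1*2+4 = 6
v=-1: not even, s = 6-1 = 5
v=13: not even, s = 5-1 = 4
v=6: even, s = 4*2+6 = 14
v=7: not even, s = 14-1 = 13
v=3: not even, s = 13-1 = 12
v=1: not even, s = 12-1 = 11

11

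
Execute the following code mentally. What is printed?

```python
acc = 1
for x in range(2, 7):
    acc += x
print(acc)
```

x=2: acc = 1+2 = 3
x=3: acc = 3+3 = 6
x=4: acc = 6+4 = 10
x=5: acc = 10+5 = 15
x=6: acc = 15+6 = 21

21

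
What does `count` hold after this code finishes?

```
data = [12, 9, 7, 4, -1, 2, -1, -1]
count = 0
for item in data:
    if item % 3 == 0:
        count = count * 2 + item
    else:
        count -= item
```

23

item=12: %3==0, count = 0*2+12 = 12
item=9: %3==0, count = 12*2+9 = 33
item=7: not %3==0, count = 33-7 = 26
item=4: not %3==0, count = 26-4 = 22
item=-1: not %3==0, count = 22-(-1) = 23
item=2: not %3==0, count = 23-2 = 21
item=-1: not %3==0, count = 21-(-1) = 22
item=-1: not %3==0, count = 22-(-1) = 23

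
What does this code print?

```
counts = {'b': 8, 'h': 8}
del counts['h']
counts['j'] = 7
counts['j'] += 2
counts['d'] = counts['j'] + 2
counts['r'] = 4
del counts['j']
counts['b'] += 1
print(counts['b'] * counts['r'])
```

del 'h' → {'b': 8}
counts['j'] = 7 → {'b': 8, 'j': 7}
counts['j'] = 7+2 = 9 → {'b': 8, 'j': 9}
counts['d'] = counts['j']+2 = 11 → {'b': 8, 'j': 9, 'd': 11}
counts['r'] = 4 → {'b': 8, 'j': 9, 'd': 11, 'r': 4}
del 'j' → {'b': 8, 'd': 11, 'r': 4}
counts['b'] = 8+1 = 9 → {'b': 9, 'd': 11, 'r': 4}
counts['b']*counts['r'] = 9*4 = 36

36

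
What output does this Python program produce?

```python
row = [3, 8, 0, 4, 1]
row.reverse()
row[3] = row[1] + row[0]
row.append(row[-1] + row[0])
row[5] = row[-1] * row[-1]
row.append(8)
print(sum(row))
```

reverse → [1, 4, 0, 8, 3]
row[3] = row[1]+row[0] = 4+1 = 5 → [1, 4, 0, 5, 3]
append row[-1]+row[0] = 3+1 = 4 → [1, 4, 0, 5, 3, 4]
row[5] = row[-1]*row[-1] = 4*4 = 16 → [1, 4, 0, 5, 3, 16]
append 8 → [1, 4, 0, 5, 3, 16, 8]
sum = 37

37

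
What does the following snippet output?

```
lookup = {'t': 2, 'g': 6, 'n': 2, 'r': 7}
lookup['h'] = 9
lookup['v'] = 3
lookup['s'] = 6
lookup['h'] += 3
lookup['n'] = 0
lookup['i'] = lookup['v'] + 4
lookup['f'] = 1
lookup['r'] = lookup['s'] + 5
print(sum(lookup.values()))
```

lookup['h'] = 9 → {'t': 2, 'g': 6, 'n': 2, 'r': 7, 'h': 9}
lookup['v'] = 3 → {'t': 2, 'g': 6, 'n': 2, 'r': 7, 'h': 9, 'v': 3}
lookup['s'] = 6 → {'t': 2, 'g': 6, 'n': 2, 'r': 7, 'h': 9, 'v': 3, 's': 6}
lookup['h'] = 9+3 = 12 → {'t': 2, 'g': 6, 'n': 2, 'r': 7, 'h': 12, 'v': 3, 's': 6}
lookup['n'] = 0 → {'t': 2, 'g': 6, 'n': 0, 'r': 7, 'h': 12, 'v': 3, 's': 6}
lookup['i'] = lookup['v']+4 = 7 → {'t': 2, 'g': 6, 'n': 0, 'r': 7, 'h': 12, 'v': 3, 's': 6, 'i': 7}
lookup['f'] = 1 → {'t': 2, 'g': 6, 'n': 0, 'r': 7, 'h': 12, 'v': 3, 's': 6, 'i': 7, 'f': 1}
lookup['r'] = lookup['s']+5 = 11 → {'t': 2, 'g': 6, 'n': 0, 'r': 11, 'h': 12, 'v': 3, 's': 6, 'i': 7, 'f': 1}
sum of values = 48

48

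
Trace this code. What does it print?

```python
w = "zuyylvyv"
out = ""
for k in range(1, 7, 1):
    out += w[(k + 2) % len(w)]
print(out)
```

ylvyvz

k=1: add w[3]='y' → 'y'
k=2: add w[4]='l' → 'yl'
k=3: add w[5]='v' → 'ylv'
k=4: add w[6]='y' → 'ylvy'
k=5: add w[7]='v' → 'ylvyv'
k=6: add w[0]='z' → 'ylvyvz'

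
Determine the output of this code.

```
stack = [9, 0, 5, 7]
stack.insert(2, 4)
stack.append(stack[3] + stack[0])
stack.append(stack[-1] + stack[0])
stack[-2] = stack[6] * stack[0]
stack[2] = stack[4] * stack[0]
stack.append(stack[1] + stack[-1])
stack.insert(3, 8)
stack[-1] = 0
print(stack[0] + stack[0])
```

insert 4 at 2 → [9, 0, 4, 5, 7]
append stack[3]+stack[0] = 5+9 = 14 → [9, 0, 4, 5, 7, 14]
append stack[-1]+stack[0] = 14+9 = 23 → [9, 0, 4, 5, 7, 14, 23]
stack[-2] = stack[6]*stack[0] = 23*9 = 207 → [9, 0, 4, 5, 7, 207, 23]
stack[2] = stack[4]*stack[0] = 7*9 = 63 → [9, 0, 63, 5, 7, 207, 23]
append stack[1]+stack[-1] = 0+23 = 23 → [9, 0, 63, 5, 7, 207, 23, 23]
insert 8 at 3 → [9, 0, 63, 8, 5, 7, 207, 23, 23]
stack[-1] = 0 → [9, 0, 63, 8, 5, 7, 207, 23, 0]
stack[0]+stack[0] = 9+9 = 18

18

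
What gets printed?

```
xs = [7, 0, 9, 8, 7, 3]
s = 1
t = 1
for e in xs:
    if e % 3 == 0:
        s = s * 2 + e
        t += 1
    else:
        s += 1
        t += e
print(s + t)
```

67

e=7: not %3==0, s = 1+1 = 2; t=8
e=0: %3==0, s = 2*2+0 = 4; t=9
e=9: %3==0, s = 4*2+9 = 17; t=10
e=8: not %3==0, s = 17+1 = 18; t=18
e=7: not %3==0, s = 18+1 = 19; t=25
e=3: %3==0, s = 19*2+3 = 41; t=26
s+t = 41+26 = 67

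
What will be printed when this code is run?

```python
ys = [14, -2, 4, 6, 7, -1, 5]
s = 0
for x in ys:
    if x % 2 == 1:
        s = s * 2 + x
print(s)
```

31

x=14: not odd
x=-2: not odd
x=4: not odd
x=6: not odd
x=7: odd, s = 0*2+7 = 7
x=-1: odd, s = 7*2+(-1) = 13
x=5: odd, s = 13*2+5 = 31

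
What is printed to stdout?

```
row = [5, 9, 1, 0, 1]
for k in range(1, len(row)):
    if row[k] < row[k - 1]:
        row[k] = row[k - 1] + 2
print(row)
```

[5, 9, 11, 13, 15]

k=1: 9>=5, unchanged → [5, 9, 1, 0, 1]
k=2: 1<9, row[2] = 9+2 = 11 → [5, 9, 11, 0, 1]
k=3: 0<11, row[3] = 11+2 = 13 → [5, 9, 11, 13, 1]
k=4: 1<13, row[4] = 13+2 = 15 → [5, 9, 11, 13, 15]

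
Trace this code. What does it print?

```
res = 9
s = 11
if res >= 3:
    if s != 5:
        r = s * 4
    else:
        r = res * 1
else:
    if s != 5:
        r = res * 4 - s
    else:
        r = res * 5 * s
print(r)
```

44

res=9, s=11
res >= 3 is True; s != 5 is True
→ r = s * 4 = 44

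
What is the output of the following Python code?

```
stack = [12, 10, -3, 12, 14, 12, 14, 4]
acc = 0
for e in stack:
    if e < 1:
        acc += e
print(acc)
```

e=12: not <1
e=10: not <1
e=-3: <1, acc = 0+(-3) = -3
e=12: not <1
e=14: not <1
e=12: not <1
e=14: not <1
e=4: not <1

-3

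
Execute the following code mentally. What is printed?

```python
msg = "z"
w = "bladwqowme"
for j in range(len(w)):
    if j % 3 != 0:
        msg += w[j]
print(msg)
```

j=0: skip
j=1: add 'l' → 'zl'
j=2: add 'a' → 'zla'
j=3: skip
j=4: add 'w' → 'zlaw'
j=5: add 'q' → 'zlawq'
j=6: skip
j=7: add 'w' → 'zlawqw'
j=8: add 'm' → 'zlawqwm'
j=9: skip

zlawqwm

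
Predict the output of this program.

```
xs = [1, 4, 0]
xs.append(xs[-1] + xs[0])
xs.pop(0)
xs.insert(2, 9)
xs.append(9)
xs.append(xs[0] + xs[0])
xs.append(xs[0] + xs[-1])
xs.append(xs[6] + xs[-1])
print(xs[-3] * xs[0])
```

append xs[-1]+xs[0] = 0+1 = 1 → [1, 4, 0, 1]
pop(0) removes 1 → [4, 0, 1]
insert 9 at 2 → [4, 0, 9, 1]
append 9 → [4, 0, 9, 1, 9]
append xs[0]+xs[0] = 4+4 = 8 → [4, 0, 9, 1, 9, 8]
append xs[0]+xs[-1] = 4+8 = 12 → [4, 0, 9, 1, 9, 8, 12]
append xs[6]+xs[-1] = 12+12 = 24 → [4, 0, 9, 1, 9, 8, 12, 24]
xs[-3]*xs[0] = 8*4 = 32

32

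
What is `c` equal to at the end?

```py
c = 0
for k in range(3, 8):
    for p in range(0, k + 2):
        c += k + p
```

295

k=3,p=0: c = 0+3 = 3
k=3,p=1: c = 3+4 = 7
k=3,p=2: c = 7+5 = 12
k=3,p=3: c = 12+6 = 18
k=3,p=4: c = 18+7 = 25
k=4,p=0: c = 25+4 = 29
k=4,p=1: c = 29+5 = 34
k=4,p=2: c = 34+6 = 40
k=4,p=3: c = 40+7 = 47
k=4,p=4: c = 47+8 = 55
k=4,p=5: c = 55+9 = 64
k=5,p=0: c = 64+5 = 69
k=5,p=1: c = 69+6 = 75
k=5,p=2: c = 75+7 = 82
k=5,p=3: c = 82+8 = 90
k=5,p=4: c = 90+9 = 99
k=5,p=5: c = 99+10 = 109
k=5,p=6: c = 109+11 = 120
k=6,p=0: c = 120+6 = 126
k=6,p=1: c = 126+7 = 133
k=6,p=2: c = 133+8 = 141
k=6,p=3: c = 141+9 = 150
k=6,p=4: c = 150+10 = 160
k=6,p=5: c = 160+11 = 171
k=6,p=6: c = 171+12 = 183
k=6,p=7: c = 183+13 = 196
k=7,p=0: c = 196+7 = 203
k=7,p=1: c = 203+8 = 211
k=7,p=2: c = 211+9 = 220
k=7,p=3: c = 220+10 = 230
k=7,p=4: c = 230+11 = 241
k=7,p=5: c = 241+12 = 253
k=7,p=6: c = 253+13 = 266
k=7,p=7: c = 266+14 = 280
k=7,p=8: c = 280+15 = 295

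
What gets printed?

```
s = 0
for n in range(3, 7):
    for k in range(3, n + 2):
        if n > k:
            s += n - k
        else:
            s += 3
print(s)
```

n=3,k=3: not 3>3, s = 0+3 = 3
n=3,k=4: not 3>4, s = 3+3 = 6
n=4,k=3: 4>3, s = 6+1 = 7
n=4,k=4: not 4>4, s = 7+3 = 10
n=4,k=5: not 4>5, s = 10+3 = 13
n=5,k=3: 5>3, s = 13+2 = 15
n=5,k=4: 5>4, s = 15+1 = 16
n=5,k=5: not 5>5, s = 16+3 = 19
n=5,k=6: not 5>6, s = 19+3 = 22
n=6,k=3: 6>3, s = 22+3 = 25
n=6,k=4: 6>4, s = 25+2 = 27
n=6,k=5: 6>5, s = 27+1 = 28
n=6,k=6: not 6>6, s = 28+3 = 31
n=6,k=7: not 6>7, s = 31+3 = 34

34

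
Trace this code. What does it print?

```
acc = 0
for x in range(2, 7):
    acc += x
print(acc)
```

x=2: acc = 0+2 = 2
x=3: acc = 2+3 = 5
x=4: acc = 5+4 = 9
x=5: acc = 9+5 = 14
x=6: acc = 14+6 = 20

20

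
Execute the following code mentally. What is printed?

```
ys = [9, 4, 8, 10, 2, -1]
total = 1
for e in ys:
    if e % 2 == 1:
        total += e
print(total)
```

9

e=9: odd, total = 1+9 = 10
e=4: not odd
e=8: not odd
e=10: not odd
e=2: not odd
e=-1: odd, total = 10+(-1) = 9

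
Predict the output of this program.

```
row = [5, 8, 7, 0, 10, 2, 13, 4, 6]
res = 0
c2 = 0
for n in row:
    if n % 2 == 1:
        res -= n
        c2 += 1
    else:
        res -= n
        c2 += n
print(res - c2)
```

-88

n=5: odd, res = 0-5 = -5; c2=1
n=8: not odd, res = (-5)-8 = -13; c2=9
n=7: odd, res = (-13)-7 = -20; c2=10
n=0: not odd, res = (-20)-0 = -20; c2=10
n=10: not odd, res = (-20)-10 = -30; c2=20
n=2: not odd, res = (-30)-2 = -32; c2=22
n=13: odd, res = (-32)-13 = -45; c2=23
n=4: not odd, res = (-45)-4 = -49; c2=27
n=6: not odd, res = (-49)-6 = -55; c2=33
res-c2 = (-55)-33 = -88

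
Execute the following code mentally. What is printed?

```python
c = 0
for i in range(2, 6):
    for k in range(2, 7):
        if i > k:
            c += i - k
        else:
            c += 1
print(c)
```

i=2,k=2: not 2>2, c = 0+1 = 1
i=2,k=3: not 2>3, c = 1+1 = 2
i=2,k=4: not 2>4, c = 2+1 = 3
i=2,k=5: not 2>5, c = 3+1 = 4
i=2,k=6: not 2>6, c = 4+1 = 5
i=3,k=2: 3>2, c = 5+1 = 6
i=3,k=3: not 3>3, c = 6+1 = 7
i=3,k=4: not 3>4, c = 7+1 = 8
i=3,k=5: not 3>5, c = 8+1 = 9
i=3,k=6: not 3>6, c = 9+1 = 10
i=4,k=2: 4>2, c = 10+2 = 12
i=4,k=3: 4>3, c = 12+1 = 13
i=4,k=4: not 4>4, c = 13+1 = 14
i=4,k=5: not 4>5, c = 14+1 = 15
i=4,k=6: not 4>6, c = 15+1 = 16
i=5,k=2: 5>2, c = 16+3 = 19
i=5,k=3: 5>3, c = 19+2 = 21
i=5,k=4: 5>4, c = 21+1 = 22
i=5,k=5: not 5>5, c = 22+1 = 23
i=5,k=6: not 5>6, c = 23+1 = 24

24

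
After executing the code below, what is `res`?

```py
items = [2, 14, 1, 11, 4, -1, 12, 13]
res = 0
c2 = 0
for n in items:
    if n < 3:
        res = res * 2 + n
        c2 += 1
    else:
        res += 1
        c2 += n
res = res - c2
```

-38

n=2: <3, res = 0*2+2 = 2; c2=1
n=14: not <3, res = 2+1 = 3; c2=15
n=1: <3, res = 3*2+1 = 7; c2=16
n=11: not <3, res = 7+1 = 8; c2=27
n=4: not <3, res = 8+1 = 9; c2=31
n=-1: <3, res = 9*2+(-1) = 17; c2=32
n=12: not <3, res = 17+1 = 18; c2=44
n=13: not <3, res = 18+1 = 19; c2=57
res-c2 = 19-57 = -38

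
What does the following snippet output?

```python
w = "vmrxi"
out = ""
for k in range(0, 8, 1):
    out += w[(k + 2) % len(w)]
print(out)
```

rxivmrxi

k=0: add w[2]='r' → 'r'
k=1: add w[3]='x' → 'rx'
k=2: add w[4]='i' → 'rxi'
k=3: add w[0]='v' → 'rxiv'
k=4: add w[1]='m' → 'rxivm'
k=5: add w[2]='r' → 'rxivmr'
k=6: add w[3]='x' → 'rxivmrx'
k=7: add w[4]='i' → 'rxivmrxi'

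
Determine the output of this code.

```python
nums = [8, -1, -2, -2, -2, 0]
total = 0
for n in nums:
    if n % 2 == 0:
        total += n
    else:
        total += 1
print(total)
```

n=8: even, total = 0+8 = 8
n=-1: not even, total = 8+1 = 9
n=-2: even, total = 9+(-2) = 7
n=-2: even, total = 7+(-2) = 5
n=-2: even, total = 5+(-2) = 3
n=0: even, total = 3+0 = 3

3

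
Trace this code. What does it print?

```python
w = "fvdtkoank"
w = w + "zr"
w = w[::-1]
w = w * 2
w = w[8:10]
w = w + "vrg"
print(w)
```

dvvrg

+ 'zr' → 'fvdtkoankzr'
reverse → 'rzknaoktdvf'
repeat ×2 → 'rzknaoktdvfrzknaoktdvf'
slice [8:10] → 'dv'
+ 'vrg' → 'dvvrg'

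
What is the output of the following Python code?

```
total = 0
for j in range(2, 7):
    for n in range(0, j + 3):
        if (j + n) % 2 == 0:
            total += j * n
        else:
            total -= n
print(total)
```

240

j=2,n=0: even sum, total = 0+0 = 0
j=2,n=1: odd sum, total = 0-1 = -1
j=2,n=2: even sum, total = (-1)+4 = 3
j=2,n=3: odd sum, total = 3-3 = 0
j=2,n=4: even sum, total = 0+8 = 8
j=3,n=0: odd sum, total = 8-0 = 8
j=3,n=1: even sum, total = 8+3 = 11
j=3,n=2: odd sum, total = 11-2 = 9
j=3,n=3: even sum, total = 9+9 = 18
j=3,n=4: odd sum, total = 18-4 = 14
j=3,n=5: even sum, total = 14+15 = 29
j=4,n=0: even sum, total = 29+0 = 29
j=4,n=1: odd sum, total = 29-1 = 28
j=4,n=2: even sum, total = 28+8 = 36
j=4,n=3: odd sum, total = 36-3 = 33
j=4,n=4: even sum, total = 33+16 = 49
j=4,n=5: odd sum, total = 49-5 = 44
j=4,n=6: even sum, total = 44+24 = 68
j=5,n=0: odd sum, total = 68-0 = 68
j=5,n=1: even sum, total = 68+5 = 73
j=5,n=2: odd sum, total = 73-2 = 71
j=5,n=3: even sum, total = 71+15 = 86
j=5,n=4: odd sum, total = 86-4 = 82
j=5,n=5: even sum, total = 82+25 = 107
j=5,n=6: odd sum, total = 107-6 = 101
j=5,n=7: even sum, total = 101+35 = 136
j=6,n=0: even sum, total = 136+0 = 136
j=6,n=1: odd sum, total = 136-1 = 135
j=6,n=2: even sum, total = 135+12 = 147
j=6,n=3: odd sum, total = 147-3 = 144
j=6,n=4: even sum, total = 144+24 = 168
j=6,n=5: odd sum, total = 168-5 = 163
j=6,n=6: even sum, total = 163+36 = 199
j=6,n=7: odd sum, total = 199-7 = 192
j=6,n=8: even sum, total = 192+48 = 240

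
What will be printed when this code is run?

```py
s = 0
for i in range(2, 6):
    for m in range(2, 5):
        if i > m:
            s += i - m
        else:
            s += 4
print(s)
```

i=2,m=2: not 2>2, s = 0+4 = 4
i=2,m=3: not 2>3, s = 4+4 = 8
i=2,m=4: not 2>4, s = 8+4 = 12
i=3,m=2: 3>2, s = 12+1 = 13
i=3,m=3: not 3>3, s = 13+4 = 17
i=3,m=4: not 3>4, s = 17+4 = 21
i=4,m=2: 4>2, s = 21+2 = 23
i=4,m=3: 4>3, s = 23+1 = 24
i=4,m=4: not 4>4, s = 24+4 = 28
i=5,m=2: 5>2, s = 28+3 = 31
i=5,m=3: 5>3, s = 31+2 = 33
i=5,m=4: 5>4, s = 33+1 = 34

34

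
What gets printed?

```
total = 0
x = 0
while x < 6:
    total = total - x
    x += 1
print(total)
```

-15

x=0: total = 0-0 = 0
x=1: total = 0-1 = -1
x=2: total = (-1)-2 = -3
x=3: total = (-3)-3 = -6
x=4: total = (-6)-4 = -10
x=5: total = (-10)-5 = -15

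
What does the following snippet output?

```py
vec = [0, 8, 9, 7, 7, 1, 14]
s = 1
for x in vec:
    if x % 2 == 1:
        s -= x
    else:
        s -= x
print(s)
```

x=0: not odd, s = 1-0 = 1
x=8: not odd, s = 1-8 = -7
x=9: odd, s = (-7)-9 = -16
x=7: odd, s = (-16)-7 = -23
x=7: odd, s = (-23)-7 = -30
x=1: odd, s = (-30)-1 = -31
x=14: not odd, s = (-31)-14 = -45

-45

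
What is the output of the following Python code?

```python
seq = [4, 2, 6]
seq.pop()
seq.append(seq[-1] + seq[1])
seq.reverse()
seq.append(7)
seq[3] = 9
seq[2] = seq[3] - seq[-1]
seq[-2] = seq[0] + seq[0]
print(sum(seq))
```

23

pop() removes 6 → [4, 2]
append seq[-1]+seq[1] = 2+2 = 4 → [4, 2, 4]
reverse → [4, 2, 4]
append 7 → [4, 2, 4, 7]
seq[3] = 9 → [4, 2, 4, 9]
seq[2] = seq[3]-seq[-1] = 9-9 = 0 → [4, 2, 0, 9]
seq[-2] = seq[0]+seq[0] = 4+4 = 8 → [4, 2, 8, 9]
sum = 23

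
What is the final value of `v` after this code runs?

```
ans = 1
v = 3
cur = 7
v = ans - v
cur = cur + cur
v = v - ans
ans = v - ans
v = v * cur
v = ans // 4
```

v = 1-3 = -2
cur = 7+7 = 14
v = (-2)-1 = -3
ans = (-3)-1 = -4
v = (-3)*14 = -42
v = (-4)//4 = -1

-1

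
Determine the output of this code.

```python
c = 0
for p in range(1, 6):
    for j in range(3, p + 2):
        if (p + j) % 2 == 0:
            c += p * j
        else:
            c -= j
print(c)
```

p=2,j=3: odd sum, c = 0-3 = -3
p=3,j=3: even sum, c = (-3)+9 = 6
p=3,j=4: odd sum, c = 6-4 = 2
p=4,j=3: odd sum, c = 2-3 = -1
p=4,j=4: even sum, c = (-1)+16 = 15
p=4,j=5: odd sum, c = 15-5 = 10
p=5,j=3: even sum, c = 10+15 = 25
p=5,j=4: odd sum, c = 25-4 = 21
p=5,j=5: even sum, c = 21+25 = 46
p=5,j=6: odd sum, c = 46-6 = 40

40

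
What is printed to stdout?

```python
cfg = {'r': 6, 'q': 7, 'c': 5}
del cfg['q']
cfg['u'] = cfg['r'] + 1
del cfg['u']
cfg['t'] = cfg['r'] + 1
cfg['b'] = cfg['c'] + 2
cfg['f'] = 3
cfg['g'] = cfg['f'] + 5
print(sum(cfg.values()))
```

36

del 'q' → {'r': 6, 'c': 5}
cfg['u'] = cfg['r']+1 = 7 → {'r': 6, 'c': 5, 'u': 7}
del 'u' → {'r': 6, 'c': 5}
cfg['t'] = cfg['r']+1 = 7 → {'r': 6, 'c': 5, 't': 7}
cfg['b'] = cfg['c']+2 = 7 → {'r': 6, 'c': 5, 't': 7, 'b': 7}
cfg['f'] = 3 → {'r': 6, 'c': 5, 't': 7, 'b': 7, 'f': 3}
cfg['g'] = cfg['f']+5 = 8 → {'r': 6, 'c': 5, 't': 7, 'b': 7, 'f': 3, 'g': 8}
sum of values = 36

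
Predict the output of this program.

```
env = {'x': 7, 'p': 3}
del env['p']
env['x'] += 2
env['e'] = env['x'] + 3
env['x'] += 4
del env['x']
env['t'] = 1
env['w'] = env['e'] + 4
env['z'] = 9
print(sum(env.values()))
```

38

del 'p' → {'x': 7}
env['x'] = 7+2 = 9 → {'x': 9}
env['e'] = env['x']+3 = 12 → {'x': 9, 'e': 12}
env['x'] = 9+4 = 13 → {'x': 13, 'e': 12}
del 'x' → {'e': 12}
env['t'] = 1 → {'e': 12, 't': 1}
env['w'] = env['e']+4 = 16 → {'e': 12, 't': 1, 'w': 16}
env['z'] = 9 → {'e': 12, 't': 1, 'w': 16, 'z': 9}
sum of values = 38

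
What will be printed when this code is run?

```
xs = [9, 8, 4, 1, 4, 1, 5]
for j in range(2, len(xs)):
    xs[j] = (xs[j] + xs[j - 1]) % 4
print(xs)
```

[9, 8, 0, 1, 1, 2, 3]

j=2: xs[2] = (4+8)%4 = 0 → [9, 8, 0, 1, 4, 1, 5]
j=3: xs[3] = (1+0)%4 = 1 → [9, 8, 0, 1, 4, 1, 5]
j=4: xs[4] = (4+1)%4 = 1 → [9, 8, 0, 1, 1, 1, 5]
j=5: xs[5] = (1+1)%4 = 2 → [9, 8, 0, 1, 1, 2, 5]
j=6: xs[6] = (5+2)%4 = 3 → [9, 8, 0, 1, 1, 2, 3]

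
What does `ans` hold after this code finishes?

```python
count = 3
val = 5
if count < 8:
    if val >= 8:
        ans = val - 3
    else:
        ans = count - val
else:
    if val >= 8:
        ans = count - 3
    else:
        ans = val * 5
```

count=3, val=5
count < 8 is True; val >= 8 is False
→ ans = count - val = -2

-2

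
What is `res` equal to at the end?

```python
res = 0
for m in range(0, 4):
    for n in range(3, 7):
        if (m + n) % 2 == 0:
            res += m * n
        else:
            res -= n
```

m=0,n=3: odd sum, res = 0-3 = -3
m=0,n=4: even sum, res = (-3)+0 = -3
m=0,n=5: odd sum, res = (-3)-5 = -8
m=0,n=6: even sum, res = (-8)+0 = -8
m=1,n=3: even sum, res = (-8)+3 = -5
m=1,n=4: odd sum, res = (-5)-4 = -9
m=1,n=5: even sum, res = (-9)+5 = -4
m=1,n=6: odd sum, res = (-4)-6 = -10
m=2,n=3: odd sum, res = (-10)-3 = -13
m=2,n=4: even sum, res = (-13)+8 = -5
m=2,n=5: odd sum, res = (-5)-5 = -10
m=2,n=6: even sum, res = (-10)+12 = 2
m=3,n=3: even sum, res = 2+9 = 11
m=3,n=4: odd sum, res = 11-4 = 7
m=3,n=5: even sum, res = 7+15 = 22
m=3,n=6: odd sum, res = 22-6 = 16

16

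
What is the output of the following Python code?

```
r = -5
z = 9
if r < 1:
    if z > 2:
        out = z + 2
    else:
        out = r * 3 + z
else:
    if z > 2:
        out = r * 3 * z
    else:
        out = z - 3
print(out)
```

11

r=-5, z=9
r < 1 is True; z > 2 is True
→ out = z + 2 = 11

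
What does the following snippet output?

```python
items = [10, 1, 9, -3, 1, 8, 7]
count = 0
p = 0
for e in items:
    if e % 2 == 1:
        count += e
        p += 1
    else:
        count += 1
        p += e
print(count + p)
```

e=10: not odd, count = 0+1 = 1; p=10
e=1: odd, count = 1+1 = 2; p=11
e=9: odd, count = 2+9 = 11; p=12
e=-3: odd, count = 11+(-3) = 8; p=13
e=1: odd, count = 8+1 = 9; p=14
e=8: not odd, count = 9+1 = 10; p=22
e=7: odd, count = 10+7 = 17; p=23
count+p = 17+23 = 40

40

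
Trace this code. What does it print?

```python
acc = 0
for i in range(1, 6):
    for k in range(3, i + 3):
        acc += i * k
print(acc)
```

250

i=1,k=3: acc = 0+3 = 3
i=2,k=3: acc = 3+6 = 9
i=2,k=4: acc = 9+8 = 17
i=3,k=3: acc = 17+9 = 26
i=3,k=4: acc = 26+12 = 38
i=3,k=5: acc = 38+15 = 53
i=4,k=3: acc = 53+12 = 65
i=4,k=4: acc = 65+16 = 81
i=4,k=5: acc = 81+20 = 101
i=4,k=6: acc = 101+24 = 125
i=5,k=3: acc = 125+15 = 140
i=5,k=4: acc = 140+20 = 160
i=5,k=5: acc = 160+25 = 185
i=5,k=6: acc = 185+30 = 215
i=5,k=7: acc = 215+35 = 250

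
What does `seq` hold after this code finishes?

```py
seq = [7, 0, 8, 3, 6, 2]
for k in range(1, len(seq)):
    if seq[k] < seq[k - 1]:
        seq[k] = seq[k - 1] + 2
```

k=1: 0<7, seq[1] = 7+2 = 9 → [7, 9, 8, 3, 6, 2]
k=2: 8<9, seq[2] = 9+2 = 11 → [7, 9, 11, 3, 6, 2]
k=3: 3<11, seq[3] = 11+2 = 13 → [7, 9, 11, 13, 6, 2]
k=4: 6<13, seq[4] = 13+2 = 15 → [7, 9, 11, 13, 15, 2]
k=5: 2<15, seq[5] = 15+2 = 17 → [7, 9, 11, 13, 15, 17]

[7, 9, 11, 13, 15, 17]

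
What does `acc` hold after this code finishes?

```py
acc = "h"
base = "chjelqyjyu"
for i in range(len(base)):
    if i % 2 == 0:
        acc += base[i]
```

i=0: add 'c' → 'hc'
i=1: skip
i=2: add 'j' → 'hcj'
i=3: skip
i=4: add 'l' → 'hcjl'
i=5: skip
i=6: add 'y' → 'hcjly'
i=7: skip
i=8: add 'y' → 'hcjlyy'
i=9: skip

'hcjlyy'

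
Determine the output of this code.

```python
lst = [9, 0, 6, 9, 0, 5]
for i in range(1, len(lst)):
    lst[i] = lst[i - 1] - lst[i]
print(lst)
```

i=1: lst[1] = 9-0 = 9 → [9, 9, 6, 9, 0, 5]
i=2: lst[2] = 9-6 = 3 → [9, 9, 3, 9, 0, 5]
i=3: lst[3] = 3-9 = -6 → [9, 9, 3, -6, 0, 5]
i=4: lst[4] = (-6)-0 = -6 → [9, 9, 3, -6, -6, 5]
i=5: lst[5] = (-6)-5 = -11 → [9, 9, 3, -6, -6, -11]

[9, 9, 3, -6, -6, -11]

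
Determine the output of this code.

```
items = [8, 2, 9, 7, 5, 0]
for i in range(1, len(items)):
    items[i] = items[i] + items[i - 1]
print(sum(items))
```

125

i=1: items[1] = 2+8 = 10 → [8, 10, 9, 7, 5, 0]
i=2: items[2] = 9+10 = 19 → [8, 10, 19, 7, 5, 0]
i=3: items[3] = 7+19 = 26 → [8, 10, 19, 26, 5, 0]
i=4: items[4] = 5+26 = 31 → [8, 10, 19, 26, 31, 0]
i=5: items[5] = 0+31 = 31 → [8, 10, 19, 26, 31, 31]
sum = 125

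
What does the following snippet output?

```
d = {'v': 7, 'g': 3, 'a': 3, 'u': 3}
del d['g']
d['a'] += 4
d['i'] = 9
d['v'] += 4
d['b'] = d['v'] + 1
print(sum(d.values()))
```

del 'g' → {'v': 7, 'a': 3, 'u': 3}
d['a'] = 3+4 = 7 → {'v': 7, 'a': 7, 'u': 3}
d['i'] = 9 → {'v': 7, 'a': 7, 'u': 3, 'i': 9}
d['v'] = 7+4 = 11 → {'v': 11, 'a': 7, 'u': 3, 'i': 9}
d['b'] = d['v']+1 = 12 → {'v': 11, 'a': 7, 'u': 3, 'i': 9, 'b': 12}
sum of values = 42

42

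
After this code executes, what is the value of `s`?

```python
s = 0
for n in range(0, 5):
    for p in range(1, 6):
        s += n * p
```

150

n=0,p=1: s = 0+0 = 0
n=0,p=2: s = 0+0 = 0
n=0,p=3: s = 0+0 = 0
n=0,p=4: s = 0+0 = 0
n=0,p=5: s = 0+0 = 0
n=1,p=1: s = 0+1 = 1
n=1,p=2: s = 1+2 = 3
n=1,p=3: s = 3+3 = 6
n=1,p=4: s = 6+4 = 10
n=1,p=5: s = 10+5 = 15
n=2,p=1: s = 15+2 = 17
n=2,p=2: s = 17+4 = 21
n=2,p=3: s = 21+6 = 27
n=2,p=4: s = 27+8 = 35
n=2,p=5: s = 35+10 = 45
n=3,p=1: s = 45+3 = 48
n=3,p=2: s = 48+6 = 54
n=3,p=3: s = 54+9 = 63
n=3,p=4: s = 63+12 = 75
n=3,p=5: s = 75+15 = 90
n=4,p=1: s = 90+4 = 94
n=4,p=2: s = 94+8 = 102
n=4,p=3: s = 102+12 = 114
n=4,p=4: s = 114+16 = 130
n=4,p=5: s = 130+20 = 150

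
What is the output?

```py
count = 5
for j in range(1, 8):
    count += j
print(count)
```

33

j=1: count = 5+1 = 6
j=2: count = 6+2 = 8
j=3: count = 8+3 = 11
j=4: count = 11+4 = 15
j=5: count = 15+5 = 20
j=6: count = 20+6 = 26
j=7: count = 26+7 = 33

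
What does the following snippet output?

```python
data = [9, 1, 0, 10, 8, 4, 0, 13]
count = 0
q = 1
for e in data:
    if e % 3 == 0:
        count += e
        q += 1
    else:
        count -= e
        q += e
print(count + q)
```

e=9: %3==0, count = 0+9 = 9; q=2
e=1: not %3==0, count = 9-1 = 8; q=3
e=0: %3==0, count = 8+0 = 8; q=4
e=10: not %3==0, count = 8-10 = -2; q=14
e=8: not %3==0, count = (-2)-8 = -10; q=22
e=4: not %3==0, count = (-10)-4 = -14; q=26
e=0: %3==0, count = (-14)+0 = -14; q=27
e=13: not %3==0, count = (-14)-13 = -27; q=40
count+q = (-27)+40 = 13

13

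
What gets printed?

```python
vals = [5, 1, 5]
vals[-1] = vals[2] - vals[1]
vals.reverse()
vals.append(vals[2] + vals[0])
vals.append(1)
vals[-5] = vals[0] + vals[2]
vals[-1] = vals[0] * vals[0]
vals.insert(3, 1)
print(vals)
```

vals[-1] = vals[2]-vals[1] = 5-1 = 4 → [5, 1, 4]
reverse → [4, 1, 5]
append vals[2]+vals[0] = 5+4 = 9 → [4, 1, 5, 9]
append 1 → [4, 1, 5, 9, 1]
vals[-5] = vals[0]+vals[2] = 4+5 = 9 → [9, 1, 5, 9, 1]
vals[-1] = vals[0]*vals[0] = 9*9 = 81 → [9, 1, 5, 9, 81]
insert 1 at 3 → [9, 1, 5, 1, 9, 81]

[9, 1, 5, 1, 9, 81]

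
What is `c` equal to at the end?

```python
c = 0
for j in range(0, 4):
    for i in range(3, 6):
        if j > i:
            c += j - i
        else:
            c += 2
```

j=0,i=3: not 0>3, c = 0+2 = 2
j=0,i=4: not 0>4, c = 2+2 = 4
j=0,i=5: not 0>5, c = 4+2 = 6
j=1,i=3: not 1>3, c = 6+2 = 8
j=1,i=4: not 1>4, c = 8+2 = 10
j=1,i=5: not 1>5, c = 10+2 = 12
j=2,i=3: not 2>3, c = 12+2 = 14
j=2,i=4: not 2>4, c = 14+2 = 16
j=2,i=5: not 2>5, c = 16+2 = 18
j=3,i=3: not 3>3, c = 18+2 = 20
j=3,i=4: not 3>4, c = 20+2 = 22
j=3,i=5: not 3>5, c = 22+2 = 24

24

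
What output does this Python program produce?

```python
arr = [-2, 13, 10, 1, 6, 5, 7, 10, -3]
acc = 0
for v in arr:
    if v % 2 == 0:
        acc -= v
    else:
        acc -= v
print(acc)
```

v=-2: even, acc = 0-(-2) = 2
v=13: not even, acc = 2-13 = -11
v=10: even, acc = (-11)-10 = -21
v=1: not even, acc = (-21)-1 = -22
v=6: even, acc = (-22)-6 = -28
v=5: not even, acc = (-28)-5 = -33
v=7: not even, acc = (-33)-7 = -40
v=10: even, acc = (-40)-10 = -50
v=-3: not even, acc = (-50)-(-3) = -47

-47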